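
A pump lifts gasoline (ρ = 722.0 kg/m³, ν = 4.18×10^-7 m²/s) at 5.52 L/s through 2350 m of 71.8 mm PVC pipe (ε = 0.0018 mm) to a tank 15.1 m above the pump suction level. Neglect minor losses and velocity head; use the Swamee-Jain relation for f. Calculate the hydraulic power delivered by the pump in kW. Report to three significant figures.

P_hyd ≈ 2.45 kW

V = 4Q/(πD²) = 1.363 m/s; Re = 2.34×10^5; ε/D = 2.51×10^-5; f = 0.01532
h_f = f(L/D)V²/2g = 47.49 m
Total head H = z + h_f = 15.1 + 47.49 = 62.59 m
P_hyd = ρgQH = 722.0·9.81·0.00552·62.59 = 2.447 kW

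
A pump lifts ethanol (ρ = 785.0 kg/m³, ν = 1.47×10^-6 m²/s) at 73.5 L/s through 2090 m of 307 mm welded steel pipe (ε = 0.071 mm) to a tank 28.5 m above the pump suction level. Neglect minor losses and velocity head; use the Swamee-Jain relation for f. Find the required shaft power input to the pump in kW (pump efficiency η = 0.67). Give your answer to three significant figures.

V = 4Q/(πD²) = 0.9929 m/s; Re = 2.07×10^5; ε/D = 2.31×10^-4; f = 0.01727
h_f = f(L/D)V²/2g = 5.907 m
Total head H = z + h_f = 28.5 + 5.907 = 34.41 m
P_hyd = ρgQH = 785.0·9.81·0.0735·34.41 = 19.47 kW
P_shaft = P_hyd/η = 19.47/0.67 = 29.07 kW

P_shaft ≈ 29.1 kW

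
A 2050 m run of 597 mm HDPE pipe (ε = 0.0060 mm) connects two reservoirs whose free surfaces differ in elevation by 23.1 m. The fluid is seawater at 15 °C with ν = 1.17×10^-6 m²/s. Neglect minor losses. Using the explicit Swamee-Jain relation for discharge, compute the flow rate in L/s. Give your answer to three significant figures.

Q ≈ 974 L/s

Swamee-Jain (Type II): Q = -0.965·√(gD⁵h_f/L)·ln[ε/(3.7D) + √(3.17ν²L/(gD³h_f))]
√(gD⁵h_f/L) = √(9.81·0.597⁵·23.1/2050) = 0.09156
ε/(3.7D) = 2.72×10^-6; √(3.17ν²L/(gD³h_f)) = 1.36×10^-5
Q = -0.965·0.09156·ln(1.630×10^-5) = 0.9741 m³/s
Check: V = 3.48 m/s, Re = 1.78×10^6, f = 0.01091, h_f = 23.1 m ≈ 23.1 m ✓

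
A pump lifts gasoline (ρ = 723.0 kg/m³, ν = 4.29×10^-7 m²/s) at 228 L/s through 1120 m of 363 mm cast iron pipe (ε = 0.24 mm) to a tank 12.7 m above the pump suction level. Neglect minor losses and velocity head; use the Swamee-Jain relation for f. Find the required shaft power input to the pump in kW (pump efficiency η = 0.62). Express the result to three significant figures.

P_shaft ≈ 69.1 kW

V = 4Q/(πD²) = 2.203 m/s; Re = 1.86×10^6; ε/D = 6.61×10^-4; f = 0.01809
h_f = f(L/D)V²/2g = 13.81 m
Total head H = z + h_f = 12.7 + 13.81 = 26.51 m
P_hyd = ρgQH = 723.0·9.81·0.228·26.51 = 42.87 kW
P_shaft = P_hyd/η = 42.87/0.62 = 69.14 kW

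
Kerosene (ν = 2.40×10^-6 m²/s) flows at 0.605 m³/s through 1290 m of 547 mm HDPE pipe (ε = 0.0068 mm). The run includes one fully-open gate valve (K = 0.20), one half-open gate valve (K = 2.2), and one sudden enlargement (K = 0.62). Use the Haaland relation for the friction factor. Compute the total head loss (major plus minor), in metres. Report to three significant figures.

V = 4Q/(πD²) = 2.574 m/s; V²/2g = 0.3378 m
Re = 5.87×10^5, ε/D = 1.24×10^-5 → f = 0.01286 (Haaland)
Major: h_f = f(L/D)·V²/2g = 0.01286·2358·0.3378 = 10.24 m
Minor: ΣK = 3.02; h_m = ΣK·V²/2g = 1.020 m
Total H_L = 10.24 + 1.020 = 11.26 m

H_L ≈ 11.3 m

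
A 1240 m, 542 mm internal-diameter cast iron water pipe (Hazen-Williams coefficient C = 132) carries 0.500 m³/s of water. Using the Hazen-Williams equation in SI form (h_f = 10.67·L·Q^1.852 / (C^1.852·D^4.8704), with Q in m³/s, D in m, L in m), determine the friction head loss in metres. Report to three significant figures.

h_f = 10.67·1240·0.500^1.852 / (132^1.852·0.542^4.8704) = 8.557 m

h_f ≈ 8.56 m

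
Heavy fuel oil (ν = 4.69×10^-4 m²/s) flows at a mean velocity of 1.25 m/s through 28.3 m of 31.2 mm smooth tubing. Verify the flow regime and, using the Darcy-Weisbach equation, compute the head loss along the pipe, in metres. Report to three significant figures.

h_f ≈ 55.6 m

Re = VD/ν = 1.25·0.03120/4.69×10^-4 = 83.2 → laminar (Re < 2300)
f = 64/Re = 0.7696
h_f = f(L/D)V²/(2g) = 0.7696·(28.3/0.03120)·1.25²/(2·9.81) = 55.60 m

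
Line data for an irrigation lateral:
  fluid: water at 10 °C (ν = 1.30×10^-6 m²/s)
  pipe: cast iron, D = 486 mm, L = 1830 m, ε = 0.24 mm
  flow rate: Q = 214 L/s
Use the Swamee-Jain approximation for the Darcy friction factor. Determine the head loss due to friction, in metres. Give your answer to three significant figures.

V = 4Q/(πD²) = 4·0.214/(π·0.486²) = 1.154 m/s
Re = VD/ν = 1.154·0.486/1.30×10^-6 = 4.31×10^5 → turbulent
ε/D = 0.24/486 = 4.94×10^-4
Swamee-Jain: f = 0.01788
h_f = f(L/D)V²/(2g) = 0.01788·(1830/0.486)·1.154²/(2·9.81) = 4.566 m

h_f ≈ 4.57 m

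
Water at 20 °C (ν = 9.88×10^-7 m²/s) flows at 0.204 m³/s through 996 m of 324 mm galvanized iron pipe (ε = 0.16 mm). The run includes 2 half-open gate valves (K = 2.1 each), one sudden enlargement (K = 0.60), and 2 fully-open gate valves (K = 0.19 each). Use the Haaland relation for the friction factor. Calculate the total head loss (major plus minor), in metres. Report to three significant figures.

V = 4Q/(πD²) = 2.474 m/s; V²/2g = 0.3120 m
Re = 8.11×10^5, ε/D = 4.94×10^-4 → f = 0.01723 (Haaland)
Major: h_f = f(L/D)·V²/2g = 0.01723·3074·0.3120 = 16.53 m
Minor: ΣK = 5.18; h_m = ΣK·V²/2g = 1.616 m
Total H_L = 16.53 + 1.616 = 18.14 m

H_L ≈ 18.1 m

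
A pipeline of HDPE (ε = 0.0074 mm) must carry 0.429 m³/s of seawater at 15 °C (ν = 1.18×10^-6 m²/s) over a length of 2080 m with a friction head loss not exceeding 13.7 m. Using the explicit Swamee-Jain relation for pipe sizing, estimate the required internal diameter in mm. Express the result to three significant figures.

D ≈ 493 mm

Swamee-Jain (Type III): D = 0.66·[ε^1.25·(LQ²/(gh_f))^4.75 + ν·Q^9.4·(L/(gh_f))^5.2]^0.04
LQ²/(gh_f) = 2.848; L/(gh_f) = 15.48
Term 1 = ε^1.25·(…)^4.75 = 5.57×10^-5; Term 2 = ν·Q^9.4·(…)^5.2 = 6.36×10^-4
D = 0.66·(5.57×10^-5 + 6.36×10^-4)^0.04 = 0.4933 m = 493 mm
Check: V = 2.24 m/s, Re = 9.38×10^5, f = 0.01208, h_f = 13.1 m ≈ 13.7 m ✓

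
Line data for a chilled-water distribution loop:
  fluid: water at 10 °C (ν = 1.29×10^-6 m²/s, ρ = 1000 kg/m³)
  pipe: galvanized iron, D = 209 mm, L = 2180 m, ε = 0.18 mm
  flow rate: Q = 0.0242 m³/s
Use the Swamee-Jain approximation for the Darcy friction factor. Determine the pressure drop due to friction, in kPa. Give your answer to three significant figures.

Δp ≈ 56.0 kPa

V = 4Q/(πD²) = 4·0.0242/(π·0.209²) = 0.7054 m/s
Re = VD/ν = 0.7054·0.209/1.29×10^-6 = 1.14×10^5 → turbulent
ε/D = 0.18/209 = 8.61×10^-4
Swamee-Jain: f = 0.02157
h_f = f(L/D)V²/(2g) = 0.02157·(2180/0.209)·0.7054²/(2·9.81) = 5.705 m
Δp = ρg·h_f = 1000·9.81·5.705 = 55.96 kPa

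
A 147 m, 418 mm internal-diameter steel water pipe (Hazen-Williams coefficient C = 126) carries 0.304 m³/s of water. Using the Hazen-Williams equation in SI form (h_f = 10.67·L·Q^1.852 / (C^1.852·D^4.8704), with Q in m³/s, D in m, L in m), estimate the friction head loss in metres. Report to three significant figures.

h_f = 10.67·147·0.304^1.852 / (126^1.852·0.418^4.8704) = 1.559 m

h_f ≈ 1.56 m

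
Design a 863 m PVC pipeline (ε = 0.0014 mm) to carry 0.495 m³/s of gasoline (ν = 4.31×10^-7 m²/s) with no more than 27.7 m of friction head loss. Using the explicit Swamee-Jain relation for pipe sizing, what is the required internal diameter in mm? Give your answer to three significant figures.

D ≈ 359 mm

Swamee-Jain (Type III): D = 0.66·[ε^1.25·(LQ²/(gh_f))^4.75 + ν·Q^9.4·(L/(gh_f))^5.2]^0.04
LQ²/(gh_f) = 0.7782; L/(gh_f) = 3.176
Term 1 = ε^1.25·(…)^4.75 = 1.46×10^-8; Term 2 = ν·Q^9.4·(…)^5.2 = 2.36×10^-7
D = 0.66·(1.46×10^-8 + 2.36×10^-7)^0.04 = 0.3594 m = 359 mm
Check: V = 4.88 m/s, Re = 4.07×10^6, f = 0.009522, h_f = 27.8 m ≈ 27.7 m ✓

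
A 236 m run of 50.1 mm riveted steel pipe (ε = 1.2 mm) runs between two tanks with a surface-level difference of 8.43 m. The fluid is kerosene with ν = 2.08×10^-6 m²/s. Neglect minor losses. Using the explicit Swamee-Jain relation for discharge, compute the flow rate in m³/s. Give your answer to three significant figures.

Q ≈ 0.00159 m³/s

Swamee-Jain (Type II): Q = -0.965·√(gD⁵h_f/L)·ln[ε/(3.7D) + √(3.17ν²L/(gD³h_f))]
√(gD⁵h_f/L) = √(9.81·0.0501⁵·8.43/236) = 3.326×10^-4
ε/(3.7D) = 0.00647; √(3.17ν²L/(gD³h_f)) = 5.58×10^-4
Q = -0.965·3.326×10^-4·ln(0.007031) = 0.001591 m³/s
Check: V = 0.807 m/s, Re = 1.94×10^4, f = 0.05466, h_f = 8.55 m ≈ 8.43 m ✓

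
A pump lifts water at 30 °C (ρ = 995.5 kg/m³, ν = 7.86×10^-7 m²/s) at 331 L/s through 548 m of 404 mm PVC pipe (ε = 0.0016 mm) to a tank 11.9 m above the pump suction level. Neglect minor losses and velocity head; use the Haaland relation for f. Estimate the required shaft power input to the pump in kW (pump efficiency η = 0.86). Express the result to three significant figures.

P_shaft ≈ 64.0 kW

V = 4Q/(πD²) = 2.582 m/s; Re = 1.33×10^6; ε/D = 3.96×10^-6; f = 0.01113
h_f = f(L/D)V²/2g = 5.133 m
Total head H = z + h_f = 11.9 + 5.133 = 17.03 m
P_hyd = ρgQH = 995.5·9.81·0.331·17.03 = 55.06 kW
P_shaft = P_hyd/η = 55.06/0.86 = 64.02 kW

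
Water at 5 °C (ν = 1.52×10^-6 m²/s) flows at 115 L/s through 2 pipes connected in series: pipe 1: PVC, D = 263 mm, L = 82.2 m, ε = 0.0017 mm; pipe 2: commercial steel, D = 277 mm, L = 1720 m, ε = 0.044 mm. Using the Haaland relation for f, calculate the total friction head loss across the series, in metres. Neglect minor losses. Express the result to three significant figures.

H ≈ 18.8 m

Pipe 1: V = 2.117 m/s, Re = 3.66×10^5, ε/D = 6.46×10^-6, f = 0.01388, h_1 = f(L/D)V²/2g = 0.9908 m
Pipe 2: V = 1.908 m/s, Re = 3.48×10^5, ε/D = 1.59×10^-4, f = 0.01546, h_2 = f(L/D)V²/2g = 17.82 m
Series → Q common, losses add: H = Σh = 18.81 m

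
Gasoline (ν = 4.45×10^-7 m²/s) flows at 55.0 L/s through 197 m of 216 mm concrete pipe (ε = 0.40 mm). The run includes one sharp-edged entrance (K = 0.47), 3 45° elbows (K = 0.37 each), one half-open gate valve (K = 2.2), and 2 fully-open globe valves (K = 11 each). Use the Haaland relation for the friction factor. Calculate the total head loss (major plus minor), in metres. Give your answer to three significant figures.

V = 4Q/(πD²) = 1.501 m/s; V²/2g = 0.1148 m
Re = 7.29×10^5, ε/D = 0.00185 → f = 0.02323 (Haaland)
Major: h_f = f(L/D)·V²/2g = 0.02323·912.0·0.1148 = 2.433 m
Minor: ΣK = 25.8; h_m = ΣK·V²/2g = 2.960 m
Total H_L = 2.433 + 2.960 = 5.393 m

H_L ≈ 5.39 m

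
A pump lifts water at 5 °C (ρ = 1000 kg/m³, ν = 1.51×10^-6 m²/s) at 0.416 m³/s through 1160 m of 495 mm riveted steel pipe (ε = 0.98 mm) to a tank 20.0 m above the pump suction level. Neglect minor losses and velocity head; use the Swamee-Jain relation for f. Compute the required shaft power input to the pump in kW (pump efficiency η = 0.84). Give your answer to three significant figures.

V = 4Q/(πD²) = 2.162 m/s; Re = 7.09×10^5; ε/D = 0.00198; f = 0.02371
h_f = f(L/D)V²/2g = 13.23 m
Total head H = z + h_f = 20.0 + 13.23 = 33.23 m
P_hyd = ρgQH = 1000·9.81·0.416·33.23 = 135.6 kW
P_shaft = P_hyd/η = 135.6/0.84 = 161.5 kW

P_shaft ≈ 161 kW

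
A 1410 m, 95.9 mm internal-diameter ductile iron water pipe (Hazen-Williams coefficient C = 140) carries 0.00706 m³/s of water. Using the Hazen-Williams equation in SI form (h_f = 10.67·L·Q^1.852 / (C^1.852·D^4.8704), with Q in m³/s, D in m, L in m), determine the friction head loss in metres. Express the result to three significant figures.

h_f ≈ 15.1 m

h_f = 10.67·1410·0.00706^1.852 / (140^1.852·0.0959^4.8704) = 15.06 m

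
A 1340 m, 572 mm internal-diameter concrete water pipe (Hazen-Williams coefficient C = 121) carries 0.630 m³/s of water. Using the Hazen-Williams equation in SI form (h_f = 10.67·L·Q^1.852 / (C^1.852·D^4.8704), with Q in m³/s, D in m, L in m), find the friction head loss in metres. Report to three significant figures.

h_f = 10.67·1340·0.630^1.852 / (121^1.852·0.572^4.8704) = 12.82 m

h_f ≈ 12.8 m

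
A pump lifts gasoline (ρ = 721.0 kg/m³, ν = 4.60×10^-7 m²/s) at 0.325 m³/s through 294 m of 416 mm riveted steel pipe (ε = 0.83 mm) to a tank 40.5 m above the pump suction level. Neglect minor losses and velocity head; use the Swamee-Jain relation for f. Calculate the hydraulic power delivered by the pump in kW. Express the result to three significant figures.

P_hyd ≈ 104 kW

V = 4Q/(πD²) = 2.391 m/s; Re = 2.16×10^6; ε/D = 0.00200; f = 0.02354
h_f = f(L/D)V²/2g = 4.847 m
Total head H = z + h_f = 40.5 + 4.847 = 45.35 m
P_hyd = ρgQH = 721.0·9.81·0.325·45.35 = 104.2 kW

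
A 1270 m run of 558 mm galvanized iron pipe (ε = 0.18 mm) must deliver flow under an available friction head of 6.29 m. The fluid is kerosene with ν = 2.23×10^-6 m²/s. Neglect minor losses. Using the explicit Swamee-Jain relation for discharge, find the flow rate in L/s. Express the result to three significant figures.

Q ≈ 443 L/s

Swamee-Jain (Type II): Q = -0.965·√(gD⁵h_f/L)·ln[ε/(3.7D) + √(3.17ν²L/(gD³h_f))]
√(gD⁵h_f/L) = √(9.81·0.558⁵·6.29/1270) = 0.05127
ε/(3.7D) = 8.72×10^-5; √(3.17ν²L/(gD³h_f)) = 4.32×10^-5
Q = -0.965·0.05127·ln(1.304×10^-4) = 0.4425 m³/s
Check: V = 1.81 m/s, Re = 4.53×10^5, f = 0.01666, h_f = 6.33 m ≈ 6.29 m ✓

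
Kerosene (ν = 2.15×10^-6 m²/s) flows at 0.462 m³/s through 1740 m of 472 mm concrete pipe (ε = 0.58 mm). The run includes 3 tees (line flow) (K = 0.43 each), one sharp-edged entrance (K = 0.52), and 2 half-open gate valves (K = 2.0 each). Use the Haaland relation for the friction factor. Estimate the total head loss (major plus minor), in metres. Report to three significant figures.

H_L ≈ 29.7 m

V = 4Q/(πD²) = 2.640 m/s; V²/2g = 0.3553 m
Re = 5.80×10^5, ε/D = 0.00123 → f = 0.02109 (Haaland)
Major: h_f = f(L/D)·V²/2g = 0.02109·3686·0.3553 = 27.63 m
Minor: ΣK = 5.81; h_m = ΣK·V²/2g = 2.064 m
Total H_L = 27.63 + 2.064 = 29.69 m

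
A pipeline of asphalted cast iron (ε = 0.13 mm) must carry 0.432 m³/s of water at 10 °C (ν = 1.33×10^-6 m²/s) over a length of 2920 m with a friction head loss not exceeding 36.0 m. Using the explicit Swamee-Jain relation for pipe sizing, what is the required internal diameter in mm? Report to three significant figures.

D ≈ 463 mm

Swamee-Jain (Type III): D = 0.66·[ε^1.25·(LQ²/(gh_f))^4.75 + ν·Q^9.4·(L/(gh_f))^5.2]^0.04
LQ²/(gh_f) = 1.543; L/(gh_f) = 8.268
Term 1 = ε^1.25·(…)^4.75 = 1.09×10^-4; Term 2 = ν·Q^9.4·(…)^5.2 = 2.94×10^-5
D = 0.66·(1.09×10^-4 + 2.94×10^-5)^0.04 = 0.4626 m = 463 mm
Check: V = 2.57 m/s, Re = 8.94×10^5, f = 0.01567, h_f = 33.3 m ≈ 36.0 m ✓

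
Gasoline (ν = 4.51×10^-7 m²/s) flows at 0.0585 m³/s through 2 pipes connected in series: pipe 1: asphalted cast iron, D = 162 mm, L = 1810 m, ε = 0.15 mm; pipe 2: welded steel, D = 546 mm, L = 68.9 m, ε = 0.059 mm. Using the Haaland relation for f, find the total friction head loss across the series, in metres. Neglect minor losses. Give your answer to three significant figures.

H ≈ 89.9 m

Pipe 1: V = 2.838 m/s, Re = 1.02×10^6, ε/D = 9.26×10^-4, f = 0.01959, h_1 = f(L/D)V²/2g = 89.85 m
Pipe 2: V = 0.2499 m/s, Re = 3.02×10^5, ε/D = 1.08×10^-4, f = 0.01528, h_2 = f(L/D)V²/2g = 0.006136 m
Series → Q common, losses add: H = Σh = 89.86 m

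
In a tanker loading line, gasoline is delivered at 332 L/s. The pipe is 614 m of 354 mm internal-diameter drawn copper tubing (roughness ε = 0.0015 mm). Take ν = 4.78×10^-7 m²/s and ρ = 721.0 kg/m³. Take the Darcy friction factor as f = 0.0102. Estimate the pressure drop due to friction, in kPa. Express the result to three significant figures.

V = 4Q/(πD²) = 4·0.332/(π·0.354²) = 3.373 m/s
h_f = f(L/D)V²/(2g) = 0.01020·(614/0.354)·3.373²/(2·9.81) = 10.26 m
Δp = ρg·h_f = 721.0·9.81·10.26 = 72.57 kPa

Δp ≈ 72.6 kPa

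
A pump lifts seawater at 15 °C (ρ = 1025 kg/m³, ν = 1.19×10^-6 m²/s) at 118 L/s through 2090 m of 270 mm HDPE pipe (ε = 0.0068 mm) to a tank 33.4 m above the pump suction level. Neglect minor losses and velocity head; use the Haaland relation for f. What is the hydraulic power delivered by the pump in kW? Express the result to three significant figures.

P_hyd ≈ 66.5 kW

V = 4Q/(πD²) = 2.061 m/s; Re = 4.68×10^5; ε/D = 2.52×10^-5; f = 0.01351
h_f = f(L/D)V²/2g = 22.64 m
Total head H = z + h_f = 33.4 + 22.64 = 56.04 m
P_hyd = ρgQH = 1025·9.81·0.118·56.04 = 66.49 kW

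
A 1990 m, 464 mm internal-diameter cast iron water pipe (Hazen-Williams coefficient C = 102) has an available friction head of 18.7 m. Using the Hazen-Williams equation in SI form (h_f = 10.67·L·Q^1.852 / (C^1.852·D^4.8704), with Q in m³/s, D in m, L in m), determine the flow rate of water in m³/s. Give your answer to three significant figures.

Rearranging: Q = [h_f·C^1.852·D^4.8704 / (10.67·L)]^(1/1.852)
Q = [18.7·102^1.852·0.464^4.8704 / (10.67·1990)]^0.540 = 0.3034 m³/s

Q ≈ 0.303 m³/s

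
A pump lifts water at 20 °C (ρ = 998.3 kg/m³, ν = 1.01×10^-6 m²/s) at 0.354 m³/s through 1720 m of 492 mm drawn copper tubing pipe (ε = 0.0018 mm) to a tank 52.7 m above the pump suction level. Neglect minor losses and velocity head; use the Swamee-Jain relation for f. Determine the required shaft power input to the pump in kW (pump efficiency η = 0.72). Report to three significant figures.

V = 4Q/(πD²) = 1.862 m/s; Re = 9.07×10^5; ε/D = 3.66×10^-6; f = 0.01189
h_f = f(L/D)V²/2g = 7.343 m
Total head H = z + h_f = 52.7 + 7.343 = 60.04 m
P_hyd = ρgQH = 998.3·9.81·0.354·60.04 = 208.2 kW
P_shaft = P_hyd/η = 208.2/0.72 = 289.1 kW

P_shaft ≈ 289 kW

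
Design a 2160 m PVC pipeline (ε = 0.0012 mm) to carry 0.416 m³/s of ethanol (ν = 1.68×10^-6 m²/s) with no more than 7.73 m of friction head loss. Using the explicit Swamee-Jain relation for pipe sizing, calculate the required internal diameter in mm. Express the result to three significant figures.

Swamee-Jain (Type III): D = 0.66·[ε^1.25·(LQ²/(gh_f))^4.75 + ν·Q^9.4·(L/(gh_f))^5.2]^0.04
LQ²/(gh_f) = 4.929; L/(gh_f) = 28.48
Term 1 = ε^1.25·(…)^4.75 = 7.76×10^-5; Term 2 = ν·Q^9.4·(…)^5.2 = 0.0162
D = 0.66·(7.76×10^-5 + 0.0162)^0.04 = 0.5597 m = 560 mm
Check: V = 1.69 m/s, Re = 5.63×10^5, f = 0.01285, h_f = 7.23 m ≈ 7.73 m ✓

D ≈ 560 mm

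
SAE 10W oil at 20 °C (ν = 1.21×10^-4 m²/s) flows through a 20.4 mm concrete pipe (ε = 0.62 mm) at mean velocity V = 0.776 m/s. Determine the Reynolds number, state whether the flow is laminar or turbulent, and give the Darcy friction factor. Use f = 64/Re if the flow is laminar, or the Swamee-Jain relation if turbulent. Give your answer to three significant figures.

Re = VD/ν = 0.7760·0.0204/1.21×10^-4 = 131
Re < 2300 → laminar → f = 64/Re = 0.4892

Re ≈ 131; laminar; f = 64/Re ≈ 0.489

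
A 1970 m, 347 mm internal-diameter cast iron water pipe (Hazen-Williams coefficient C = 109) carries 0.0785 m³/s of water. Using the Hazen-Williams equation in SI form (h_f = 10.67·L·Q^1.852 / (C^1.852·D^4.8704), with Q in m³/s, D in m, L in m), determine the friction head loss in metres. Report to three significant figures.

h_f = 10.67·1970·0.0785^1.852 / (109^1.852·0.347^4.8704) = 5.513 m

h_f ≈ 5.51 m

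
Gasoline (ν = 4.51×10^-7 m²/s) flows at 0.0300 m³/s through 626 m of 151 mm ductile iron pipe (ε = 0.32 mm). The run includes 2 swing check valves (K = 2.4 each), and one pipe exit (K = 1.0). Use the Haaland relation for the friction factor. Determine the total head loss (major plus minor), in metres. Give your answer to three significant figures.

H_L ≈ 15.1 m

V = 4Q/(πD²) = 1.675 m/s; V²/2g = 0.1430 m
Re = 5.61×10^5, ε/D = 0.00212 → f = 0.02411 (Haaland)
Major: h_f = f(L/D)·V²/2g = 0.02411·4146·0.1430 = 14.30 m
Minor: ΣK = 5.80; h_m = ΣK·V²/2g = 0.8296 m
Total H_L = 14.30 + 0.8296 = 15.13 m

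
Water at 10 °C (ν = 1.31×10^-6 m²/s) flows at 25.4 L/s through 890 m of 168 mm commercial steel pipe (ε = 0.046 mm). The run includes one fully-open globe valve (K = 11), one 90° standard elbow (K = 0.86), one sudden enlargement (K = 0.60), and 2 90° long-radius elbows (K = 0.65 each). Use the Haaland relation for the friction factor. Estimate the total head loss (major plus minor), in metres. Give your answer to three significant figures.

V = 4Q/(πD²) = 1.146 m/s; V²/2g = 0.06692 m
Re = 1.47×10^5, ε/D = 2.74×10^-4 → f = 0.01803 (Haaland)
Major: h_f = f(L/D)·V²/2g = 0.01803·5298·0.06692 = 6.393 m
Minor: ΣK = 13.8; h_m = ΣK·V²/2g = 0.9208 m
Total H_L = 6.393 + 0.9208 = 7.314 m

H_L ≈ 7.31 m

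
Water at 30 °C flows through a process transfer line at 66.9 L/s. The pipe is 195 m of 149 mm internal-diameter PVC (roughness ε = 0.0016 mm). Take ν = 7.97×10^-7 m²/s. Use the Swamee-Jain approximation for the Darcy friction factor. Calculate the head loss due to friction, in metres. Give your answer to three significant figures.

h_f ≈ 12.3 m

V = 4Q/(πD²) = 4·0.0669/(π·0.149²) = 3.837 m/s
Re = VD/ν = 3.837·0.149/7.97×10^-7 = 7.17×10^5 → turbulent
ε/D = 0.0016/149 = 1.07×10^-5
Swamee-Jain: f = 0.01250
h_f = f(L/D)V²/(2g) = 0.01250·(195/0.149)·3.837²/(2·9.81) = 12.27 m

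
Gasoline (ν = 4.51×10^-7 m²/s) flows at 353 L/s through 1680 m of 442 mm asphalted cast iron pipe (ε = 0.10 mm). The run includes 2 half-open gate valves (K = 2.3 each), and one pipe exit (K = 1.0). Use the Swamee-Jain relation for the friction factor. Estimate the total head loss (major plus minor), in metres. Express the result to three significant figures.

H_L ≈ 16.5 m

V = 4Q/(πD²) = 2.301 m/s; V²/2g = 0.2698 m
Re = 2.25×10^6, ε/D = 2.26×10^-4 → f = 0.01457 (Swamee-Jain)
Major: h_f = f(L/D)·V²/2g = 0.01457·3801·0.2698 = 14.94 m
Minor: ΣK = 5.60; h_m = ΣK·V²/2g = 1.511 m
Total H_L = 14.94 + 1.511 = 16.45 m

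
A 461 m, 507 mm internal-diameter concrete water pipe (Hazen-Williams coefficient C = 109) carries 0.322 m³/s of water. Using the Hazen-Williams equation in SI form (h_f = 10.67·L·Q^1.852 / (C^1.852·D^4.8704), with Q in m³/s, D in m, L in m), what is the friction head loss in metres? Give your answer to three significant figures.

h_f ≈ 2.78 m

h_f = 10.67·461·0.322^1.852 / (109^1.852·0.507^4.8704) = 2.779 m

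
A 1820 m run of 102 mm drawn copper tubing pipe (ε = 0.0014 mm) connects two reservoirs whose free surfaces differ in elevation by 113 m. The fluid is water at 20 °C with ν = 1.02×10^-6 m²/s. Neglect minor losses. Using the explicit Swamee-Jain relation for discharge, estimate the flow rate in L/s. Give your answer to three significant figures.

Swamee-Jain (Type II): Q = -0.965·√(gD⁵h_f/L)·ln[ε/(3.7D) + √(3.17ν²L/(gD³h_f))]
√(gD⁵h_f/L) = √(9.81·0.102⁵·113/1820) = 0.002593
ε/(3.7D) = 3.71×10^-6; √(3.17ν²L/(gD³h_f)) = 7.14×10^-5
Q = -0.965·0.002593·ln(7.514×10^-5) = 0.02376 m³/s
Check: V = 2.91 m/s, Re = 2.91×10^5, f = 0.01462, h_f = 112 m ≈ 113 m ✓

Q ≈ 23.8 L/s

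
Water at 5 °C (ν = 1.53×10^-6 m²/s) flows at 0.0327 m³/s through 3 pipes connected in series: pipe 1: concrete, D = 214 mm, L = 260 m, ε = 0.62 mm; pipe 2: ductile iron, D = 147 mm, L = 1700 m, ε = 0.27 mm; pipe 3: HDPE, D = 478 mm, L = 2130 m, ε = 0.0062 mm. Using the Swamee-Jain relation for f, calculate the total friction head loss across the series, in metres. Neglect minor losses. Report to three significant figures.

H ≈ 54.3 m

Pipe 1: V = 0.9091 m/s, Re = 1.27×10^5, ε/D = 0.00290, f = 0.02720, h_1 = f(L/D)V²/2g = 1.392 m
Pipe 2: V = 1.927 m/s, Re = 1.85×10^5, ε/D = 0.00184, f = 0.02409, h_2 = f(L/D)V²/2g = 52.72 m
Pipe 3: V = 0.1822 m/s, Re = 5.69×10^4, ε/D = 1.30×10^-5, f = 0.02022, h_3 = f(L/D)V²/2g = 0.1525 m
Series → Q common, losses add: H = Σh = 54.26 m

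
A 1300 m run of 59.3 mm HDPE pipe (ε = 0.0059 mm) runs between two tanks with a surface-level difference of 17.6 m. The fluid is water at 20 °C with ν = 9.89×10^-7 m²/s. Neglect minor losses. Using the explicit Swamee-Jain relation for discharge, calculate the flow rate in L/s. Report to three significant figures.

Swamee-Jain (Type II): Q = -0.965·√(gD⁵h_f/L)·ln[ε/(3.7D) + √(3.17ν²L/(gD³h_f))]
√(gD⁵h_f/L) = √(9.81·0.0593⁵·17.6/1300) = 3.121×10^-4
ε/(3.7D) = 2.69×10^-5; √(3.17ν²L/(gD³h_f)) = 3.35×10^-4
Q = -0.965·3.121×10^-4·ln(3.615×10^-4) = 0.002387 m³/s
Check: V = 0.864 m/s, Re = 5.18×10^4, f = 0.02101, h_f = 17.5 m ≈ 17.6 m ✓

Q ≈ 2.39 L/s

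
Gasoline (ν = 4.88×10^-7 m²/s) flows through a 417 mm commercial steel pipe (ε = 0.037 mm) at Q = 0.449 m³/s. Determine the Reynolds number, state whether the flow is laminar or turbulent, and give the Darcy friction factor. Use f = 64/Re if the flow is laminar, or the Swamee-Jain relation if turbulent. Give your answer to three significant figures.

Re ≈ 2.81×10^6; turbulent; f ≈ 0.0124

V = 4Q/(πD²) = 3.288 m/s
Re = VD/ν = 3.288·0.417/4.88×10^-7 = 2.81×10^6
Re > 4000 → turbulent; ε/D = 8.87×10^-5
Swamee-Jain: f = 0.01245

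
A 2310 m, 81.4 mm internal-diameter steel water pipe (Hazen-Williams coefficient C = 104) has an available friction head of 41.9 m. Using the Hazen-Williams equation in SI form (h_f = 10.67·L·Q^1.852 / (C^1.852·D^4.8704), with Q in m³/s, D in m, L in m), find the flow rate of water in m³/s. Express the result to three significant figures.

Rearranging: Q = [h_f·C^1.852·D^4.8704 / (10.67·L)]^(1/1.852)
Q = [41.9·104^1.852·0.0814^4.8704 / (10.67·2310)]^0.540 = 0.004537 m³/s

Q ≈ 0.00454 m³/s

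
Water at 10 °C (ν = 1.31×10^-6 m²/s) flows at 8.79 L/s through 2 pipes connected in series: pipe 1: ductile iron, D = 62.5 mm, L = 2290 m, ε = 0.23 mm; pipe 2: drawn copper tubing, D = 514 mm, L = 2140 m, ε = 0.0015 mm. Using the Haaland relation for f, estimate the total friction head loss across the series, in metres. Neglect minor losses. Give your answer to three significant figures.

Pipe 1: V = 2.865 m/s, Re = 1.37×10^5, ε/D = 0.00368, f = 0.02855, h_1 = f(L/D)V²/2g = 437.7 m
Pipe 2: V = 0.04236 m/s, Re = 1.66×10^4, ε/D = 2.92×10^-6, f = 0.02699, h_2 = f(L/D)V²/2g = 0.01028 m
Series → Q common, losses add: H = Σh = 437.7 m

H ≈ 438 m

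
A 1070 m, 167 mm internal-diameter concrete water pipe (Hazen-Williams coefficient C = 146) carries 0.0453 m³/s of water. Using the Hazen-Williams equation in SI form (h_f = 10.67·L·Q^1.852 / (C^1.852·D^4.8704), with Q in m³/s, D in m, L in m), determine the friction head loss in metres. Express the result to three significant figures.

h_f ≈ 22.2 m

h_f = 10.67·1070·0.0453^1.852 / (146^1.852·0.167^4.8704) = 22.18 m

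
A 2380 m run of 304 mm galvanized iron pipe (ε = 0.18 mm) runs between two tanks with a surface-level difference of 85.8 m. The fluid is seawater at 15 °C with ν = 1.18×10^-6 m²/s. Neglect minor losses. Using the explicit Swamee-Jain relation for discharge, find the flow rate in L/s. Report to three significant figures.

Q ≈ 252 L/s

Swamee-Jain (Type II): Q = -0.965·√(gD⁵h_f/L)·ln[ε/(3.7D) + √(3.17ν²L/(gD³h_f))]
√(gD⁵h_f/L) = √(9.81·0.304⁵·85.8/2380) = 0.03030
ε/(3.7D) = 1.60×10^-4; √(3.17ν²L/(gD³h_f)) = 2.11×10^-5
Q = -0.965·0.03030·ln(1.811×10^-4) = 0.2520 m³/s
Check: V = 3.47 m/s, Re = 8.94×10^5, f = 0.01795, h_f = 86.3 m ≈ 85.8 m ✓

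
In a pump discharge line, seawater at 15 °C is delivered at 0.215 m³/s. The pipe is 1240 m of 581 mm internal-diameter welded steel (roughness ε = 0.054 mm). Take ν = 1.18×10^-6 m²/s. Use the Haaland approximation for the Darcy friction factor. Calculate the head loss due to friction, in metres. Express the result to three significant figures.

h_f ≈ 1.04 m

V = 4Q/(πD²) = 4·0.215/(π·0.581²) = 0.8110 m/s
Re = VD/ν = 0.8110·0.581/1.18×10^-6 = 3.99×10^5 → turbulent
ε/D = 0.054/581 = 9.29×10^-5
Haaland: f = 0.01459
h_f = f(L/D)V²/(2g) = 0.01459·(1240/0.581)·0.8110²/(2·9.81) = 1.043 m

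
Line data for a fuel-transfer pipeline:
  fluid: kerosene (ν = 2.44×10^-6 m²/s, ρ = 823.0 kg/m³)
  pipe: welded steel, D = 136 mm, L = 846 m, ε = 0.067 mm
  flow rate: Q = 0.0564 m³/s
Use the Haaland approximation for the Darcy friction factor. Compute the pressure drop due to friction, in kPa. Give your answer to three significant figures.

V = 4Q/(πD²) = 4·0.0564/(π·0.136²) = 3.882 m/s
Re = VD/ν = 3.882·0.136/2.44×10^-6 = 2.16×10^5 → turbulent
ε/D = 0.067/136 = 4.93×10^-4
Haaland: f = 0.01847
h_f = f(L/D)V²/(2g) = 0.01847·(846/0.136)·3.882²/(2·9.81) = 88.29 m
Δp = ρg·h_f = 823.0·9.81·88.29 = 712.8 kPa

Δp ≈ 713 kPa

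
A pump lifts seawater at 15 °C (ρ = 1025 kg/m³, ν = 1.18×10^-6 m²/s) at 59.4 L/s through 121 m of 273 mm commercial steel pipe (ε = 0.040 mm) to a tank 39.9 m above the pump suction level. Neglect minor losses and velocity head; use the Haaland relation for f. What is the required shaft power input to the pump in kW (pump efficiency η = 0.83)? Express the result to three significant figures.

P_shaft ≈ 29.0 kW

V = 4Q/(πD²) = 1.015 m/s; Re = 2.35×10^5; ε/D = 1.47×10^-4; f = 0.01614
h_f = f(L/D)V²/2g = 0.3755 m
Total head H = z + h_f = 39.9 + 0.3755 = 40.28 m
P_hyd = ρgQH = 1025·9.81·0.0594·40.28 = 24.06 kW
P_shaft = P_hyd/η = 24.06/0.83 = 28.98 kW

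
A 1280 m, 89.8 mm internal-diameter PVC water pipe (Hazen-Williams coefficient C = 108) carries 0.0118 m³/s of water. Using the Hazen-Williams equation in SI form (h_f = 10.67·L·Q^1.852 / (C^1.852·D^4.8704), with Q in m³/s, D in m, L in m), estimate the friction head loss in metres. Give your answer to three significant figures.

h_f = 10.67·1280·0.0118^1.852 / (108^1.852·0.0898^4.8704) = 78.81 m

h_f ≈ 78.8 m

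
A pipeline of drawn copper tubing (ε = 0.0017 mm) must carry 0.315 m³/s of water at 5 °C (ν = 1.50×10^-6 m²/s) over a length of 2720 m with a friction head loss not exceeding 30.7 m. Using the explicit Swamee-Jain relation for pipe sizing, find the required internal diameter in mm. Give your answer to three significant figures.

D ≈ 395 mm

Swamee-Jain (Type III): D = 0.66·[ε^1.25·(LQ²/(gh_f))^4.75 + ν·Q^9.4·(L/(gh_f))^5.2]^0.04
LQ²/(gh_f) = 0.8962; L/(gh_f) = 9.032
Term 1 = ε^1.25·(…)^4.75 = 3.65×10^-8; Term 2 = ν·Q^9.4·(…)^5.2 = 2.69×10^-6
D = 0.66·(3.65×10^-8 + 2.69×10^-6)^0.04 = 0.3954 m = 395 mm
Check: V = 2.57 m/s, Re = 6.76×10^5, f = 0.01250, h_f = 28.8 m ≈ 30.7 m ✓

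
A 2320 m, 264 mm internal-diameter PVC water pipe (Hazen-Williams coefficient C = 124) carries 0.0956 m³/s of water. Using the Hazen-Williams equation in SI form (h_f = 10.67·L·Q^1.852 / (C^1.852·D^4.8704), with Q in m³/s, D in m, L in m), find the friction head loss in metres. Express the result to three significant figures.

h_f = 10.67·2320·0.0956^1.852 / (124^1.852·0.264^4.8704) = 27.89 m

h_f ≈ 27.9 m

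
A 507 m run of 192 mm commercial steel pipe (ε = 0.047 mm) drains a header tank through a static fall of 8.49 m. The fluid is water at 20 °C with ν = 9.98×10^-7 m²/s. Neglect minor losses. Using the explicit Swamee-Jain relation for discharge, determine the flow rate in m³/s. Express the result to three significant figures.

Q ≈ 0.0571 m³/s

Swamee-Jain (Type II): Q = -0.965·√(gD⁵h_f/L)·ln[ε/(3.7D) + √(3.17ν²L/(gD³h_f))]
√(gD⁵h_f/L) = √(9.81·0.192⁵·8.49/507) = 0.006547
ε/(3.7D) = 6.62×10^-5; √(3.17ν²L/(gD³h_f)) = 5.21×10^-5
Q = -0.965·0.006547·ln(1.183×10^-4) = 0.05713 m³/s
Check: V = 1.97 m/s, Re = 3.80×10^5, f = 0.01629, h_f = 8.53 m ≈ 8.49 m ✓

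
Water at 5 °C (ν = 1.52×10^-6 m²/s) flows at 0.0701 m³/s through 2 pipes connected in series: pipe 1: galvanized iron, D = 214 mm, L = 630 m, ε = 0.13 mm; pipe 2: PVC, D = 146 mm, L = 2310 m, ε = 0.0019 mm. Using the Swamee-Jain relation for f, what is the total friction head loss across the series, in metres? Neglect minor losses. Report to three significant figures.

Pipe 1: V = 1.949 m/s, Re = 2.74×10^5, ε/D = 6.07×10^-4, f = 0.01903, h_1 = f(L/D)V²/2g = 10.85 m
Pipe 2: V = 4.187 m/s, Re = 4.02×10^5, ε/D = 1.30×10^-5, f = 0.01380, h_2 = f(L/D)V²/2g = 195.1 m
Series → Q common, losses add: H = Σh = 205.9 m

H ≈ 206 m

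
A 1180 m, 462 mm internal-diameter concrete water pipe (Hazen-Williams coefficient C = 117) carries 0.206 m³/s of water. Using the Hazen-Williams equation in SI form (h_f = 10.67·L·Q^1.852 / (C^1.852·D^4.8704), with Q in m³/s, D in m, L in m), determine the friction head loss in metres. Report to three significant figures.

h_f ≈ 4.29 m

h_f = 10.67·1180·0.206^1.852 / (117^1.852·0.462^4.8704) = 4.289 m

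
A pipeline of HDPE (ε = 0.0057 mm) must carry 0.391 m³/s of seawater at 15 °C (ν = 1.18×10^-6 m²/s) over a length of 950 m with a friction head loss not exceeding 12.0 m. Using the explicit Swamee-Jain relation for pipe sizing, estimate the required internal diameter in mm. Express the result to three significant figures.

Swamee-Jain (Type III): D = 0.66·[ε^1.25·(LQ²/(gh_f))^4.75 + ν·Q^9.4·(L/(gh_f))^5.2]^0.04
LQ²/(gh_f) = 1.234; L/(gh_f) = 8.070
Term 1 = ε^1.25·(…)^4.75 = 7.55×10^-7; Term 2 = ν·Q^9.4·(…)^5.2 = 9.00×10^-6
D = 0.66·(7.55×10^-7 + 9.00×10^-6)^0.04 = 0.4160 m = 416 mm
Check: V = 2.88 m/s, Re = 1.01×10^6, f = 0.01192, h_f = 11.5 m ≈ 12.0 m ✓

D ≈ 416 mm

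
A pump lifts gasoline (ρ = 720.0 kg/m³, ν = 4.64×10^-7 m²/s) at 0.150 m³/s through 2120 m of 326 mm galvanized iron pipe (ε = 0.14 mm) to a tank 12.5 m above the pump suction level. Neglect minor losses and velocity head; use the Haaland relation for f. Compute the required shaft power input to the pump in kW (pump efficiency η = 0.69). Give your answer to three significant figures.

P_shaft ≈ 46.4 kW

V = 4Q/(πD²) = 1.797 m/s; Re = 1.26×10^6; ε/D = 4.29×10^-4; f = 0.01657
h_f = f(L/D)V²/2g = 17.74 m
Total head H = z + h_f = 12.5 + 17.74 = 30.24 m
P_hyd = ρgQH = 720.0·9.81·0.150·30.24 = 32.03 kW
P_shaft = P_hyd/η = 32.03/0.69 = 46.43 kW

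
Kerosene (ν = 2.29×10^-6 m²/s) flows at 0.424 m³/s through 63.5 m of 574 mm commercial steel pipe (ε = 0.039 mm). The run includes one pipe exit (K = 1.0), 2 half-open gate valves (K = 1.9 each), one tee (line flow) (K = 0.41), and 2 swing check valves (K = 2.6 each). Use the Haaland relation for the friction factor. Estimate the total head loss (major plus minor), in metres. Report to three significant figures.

H_L ≈ 1.64 m

V = 4Q/(πD²) = 1.639 m/s; V²/2g = 0.1368 m
Re = 4.11×10^5, ε/D = 6.79×10^-5 → f = 0.01427 (Haaland)
Major: h_f = f(L/D)·V²/2g = 0.01427·110.6·0.1368 = 0.2160 m
Minor: ΣK = 10.4; h_m = ΣK·V²/2g = 1.424 m
Total H_L = 0.2160 + 1.424 = 1.640 m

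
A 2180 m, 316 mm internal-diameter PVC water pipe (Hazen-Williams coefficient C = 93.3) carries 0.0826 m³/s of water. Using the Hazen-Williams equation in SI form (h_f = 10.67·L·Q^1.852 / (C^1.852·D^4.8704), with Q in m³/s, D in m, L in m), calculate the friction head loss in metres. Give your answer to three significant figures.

h_f = 10.67·2180·0.0826^1.852 / (93.3^1.852·0.316^4.8704) = 14.10 m

h_f ≈ 14.1 m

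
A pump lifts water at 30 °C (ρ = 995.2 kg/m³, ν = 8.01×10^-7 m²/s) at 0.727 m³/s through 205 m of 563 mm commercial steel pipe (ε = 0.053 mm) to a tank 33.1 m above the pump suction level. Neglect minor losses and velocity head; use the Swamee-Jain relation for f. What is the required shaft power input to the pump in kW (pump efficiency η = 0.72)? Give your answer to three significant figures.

V = 4Q/(πD²) = 2.920 m/s; Re = 2.05×10^6; ε/D = 9.41×10^-5; f = 0.01276
h_f = f(L/D)V²/2g = 2.019 m
Total head H = z + h_f = 33.1 + 2.019 = 35.12 m
P_hyd = ρgQH = 995.2·9.81·0.727·35.12 = 249.3 kW
P_shaft = P_hyd/η = 249.3/0.72 = 346.2 kW

P_shaft ≈ 346 kW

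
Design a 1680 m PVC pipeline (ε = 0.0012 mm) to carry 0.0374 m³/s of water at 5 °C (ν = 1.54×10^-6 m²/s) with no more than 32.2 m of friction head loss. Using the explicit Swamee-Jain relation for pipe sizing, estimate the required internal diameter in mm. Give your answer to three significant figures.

D ≈ 159 mm

Swamee-Jain (Type III): D = 0.66·[ε^1.25·(LQ²/(gh_f))^4.75 + ν·Q^9.4·(L/(gh_f))^5.2]^0.04
LQ²/(gh_f) = 0.007439; L/(gh_f) = 5.318
Term 1 = ε^1.25·(…)^4.75 = 3.08×10^-18; Term 2 = ν·Q^9.4·(…)^5.2 = 3.52×10^-16
D = 0.66·(3.08×10^-18 + 3.52×10^-16)^0.04 = 0.1591 m = 159 mm
Check: V = 1.88 m/s, Re = 1.94×10^5, f = 0.01569, h_f = 29.9 m ≈ 32.2 m ✓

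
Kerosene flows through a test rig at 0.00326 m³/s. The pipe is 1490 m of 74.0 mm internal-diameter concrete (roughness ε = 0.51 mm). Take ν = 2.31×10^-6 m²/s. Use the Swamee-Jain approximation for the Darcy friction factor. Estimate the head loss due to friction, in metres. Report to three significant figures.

V = 4Q/(πD²) = 4·0.00326/(π·0.0740²) = 0.7580 m/s
Re = VD/ν = 0.7580·0.0740/2.31×10^-6 = 2.43×10^4 → turbulent
ε/D = 0.51/74.0 = 0.00689
Swamee-Jain: f = 0.03698
h_f = f(L/D)V²/(2g) = 0.03698·(1490/0.0740)·0.7580²/(2·9.81) = 21.81 m

h_f ≈ 21.8 m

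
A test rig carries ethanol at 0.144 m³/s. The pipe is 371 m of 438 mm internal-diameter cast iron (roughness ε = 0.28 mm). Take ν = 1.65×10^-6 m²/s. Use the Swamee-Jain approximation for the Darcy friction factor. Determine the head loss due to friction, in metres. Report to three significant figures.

V = 4Q/(πD²) = 4·0.144/(π·0.438²) = 0.9557 m/s
Re = VD/ν = 0.9557·0.438/1.65×10^-6 = 2.54×10^5 → turbulent
ε/D = 0.28/438 = 6.39×10^-4
Swamee-Jain: f = 0.01929
h_f = f(L/D)V²/(2g) = 0.01929·(371/0.438)·0.9557²/(2·9.81) = 0.7607 m

h_f ≈ 0.761 m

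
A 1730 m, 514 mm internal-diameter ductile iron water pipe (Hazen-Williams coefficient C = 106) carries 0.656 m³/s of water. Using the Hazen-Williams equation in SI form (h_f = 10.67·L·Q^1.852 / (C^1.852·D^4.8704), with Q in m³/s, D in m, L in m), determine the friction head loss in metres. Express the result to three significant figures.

h_f = 10.67·1730·0.656^1.852 / (106^1.852·0.514^4.8704) = 38.37 m

h_f ≈ 38.4 m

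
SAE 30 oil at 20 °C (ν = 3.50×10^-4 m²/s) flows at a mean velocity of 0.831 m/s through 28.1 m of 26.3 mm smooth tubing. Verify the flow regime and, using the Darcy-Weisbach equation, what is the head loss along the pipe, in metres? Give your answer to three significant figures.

Re = VD/ν = 0.831·0.02630/3.50×10^-4 = 62.4 → laminar (Re < 2300)
f = 64/Re = 1.025
h_f = f(L/D)V²/(2g) = 1.025·(28.1/0.02630)·0.831²/(2·9.81) = 38.54 m

h_f ≈ 38.5 m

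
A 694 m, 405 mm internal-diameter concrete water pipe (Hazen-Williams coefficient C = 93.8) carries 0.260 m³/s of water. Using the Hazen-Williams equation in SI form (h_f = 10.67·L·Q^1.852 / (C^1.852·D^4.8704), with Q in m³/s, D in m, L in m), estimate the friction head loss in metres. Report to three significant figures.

h_f ≈ 11.1 m

h_f = 10.67·694·0.260^1.852 / (93.8^1.852·0.405^4.8704) = 11.10 m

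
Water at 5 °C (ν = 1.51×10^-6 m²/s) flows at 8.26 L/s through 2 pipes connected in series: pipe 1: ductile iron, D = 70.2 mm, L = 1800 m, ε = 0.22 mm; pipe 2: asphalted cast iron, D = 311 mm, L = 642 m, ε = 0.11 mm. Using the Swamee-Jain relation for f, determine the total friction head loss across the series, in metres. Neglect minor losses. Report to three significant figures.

Pipe 1: V = 2.134 m/s, Re = 9.92×10^4, ε/D = 0.00313, f = 0.02802, h_1 = f(L/D)V²/2g = 166.8 m
Pipe 2: V = 0.1087 m/s, Re = 2.24×10^4, ε/D = 3.54×10^-4, f = 0.02601, h_2 = f(L/D)V²/2g = 0.03235 m
Series → Q common, losses add: H = Σh = 166.8 m

H ≈ 167 m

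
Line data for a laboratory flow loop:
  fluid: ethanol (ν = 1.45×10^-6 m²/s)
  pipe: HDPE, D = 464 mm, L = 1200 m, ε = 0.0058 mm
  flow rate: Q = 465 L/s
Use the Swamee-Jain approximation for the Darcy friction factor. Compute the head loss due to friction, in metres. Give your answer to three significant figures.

h_f ≈ 12.1 m

V = 4Q/(πD²) = 4·0.465/(π·0.464²) = 2.750 m/s
Re = VD/ν = 2.750·0.464/1.45×10^-6 = 8.80×10^5 → turbulent
ε/D = 0.0058/464 = 1.25×10^-5
Swamee-Jain: f = 0.01214
h_f = f(L/D)V²/(2g) = 0.01214·(1200/0.464)·2.750²/(2·9.81) = 12.10 m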